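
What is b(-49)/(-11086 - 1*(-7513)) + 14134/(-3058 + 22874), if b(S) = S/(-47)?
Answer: 1186282885/1663860348 ≈ 0.71297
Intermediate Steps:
b(S) = -S/47 (b(S) = S*(-1/47) = -S/47)
b(-49)/(-11086 - 1*(-7513)) + 14134/(-3058 + 22874) = (-1/47*(-49))/(-11086 - 1*(-7513)) + 14134/(-3058 + 22874) = 49/(47*(-11086 + 7513)) + 14134/19816 = (49/47)/(-3573) + 14134*(1/19816) = (49/47)*(-1/3573) + 7067/9908 = -49/167931 + 7067/9908 = 1186282885/1663860348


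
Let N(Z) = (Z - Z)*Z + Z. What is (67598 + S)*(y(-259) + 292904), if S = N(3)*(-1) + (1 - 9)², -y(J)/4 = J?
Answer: 19887686460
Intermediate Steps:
y(J) = -4*J
N(Z) = Z (N(Z) = 0*Z + Z = 0 + Z = Z)
S = 61 (S = 3*(-1) + (1 - 9)² = -3 + (-8)² = -3 + 64 = 61)
(67598 + S)*(y(-259) + 292904) = (67598 + 61)*(-4*(-259) + 292904) = 67659*(1036 + 292904) = 67659*293940 = 19887686460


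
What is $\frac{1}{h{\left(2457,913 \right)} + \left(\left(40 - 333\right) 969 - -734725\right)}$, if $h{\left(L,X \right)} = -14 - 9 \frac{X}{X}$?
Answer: $\frac{1}{450785} \approx 2.2184 \cdot 10^{-6}$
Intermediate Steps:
$h{\left(L,X \right)} = -23$ ($h{\left(L,X \right)} = -14 - 9 = -23$)
$\frac{1}{h{\left(2457,913 \right)} + \left(\left(40 - 333\right) 969 - -734725\right)} = \frac{1}{-23 + \left(\left(40 - 333\right) 969 - -734725\right)} = \frac{1}{-23 + \left(\left(-293\right) 969 + 734725\right)} = \frac{1}{-23 + \left(-283917 + 734725\right)} = \frac{1}{-23 + 450808} = \frac{1}{450785}$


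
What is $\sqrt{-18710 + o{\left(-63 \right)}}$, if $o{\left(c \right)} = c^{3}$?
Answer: $i \sqrt{268757} \approx 518.42 i$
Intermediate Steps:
$\sqrt{-18710 + o{\left(-63 \right)}} = \sqrt{-18710 + \left(-63\right)^{3}} = \sqrt{-18710 - 250047} = \sqrt{-268757} = i \sqrt{268757}$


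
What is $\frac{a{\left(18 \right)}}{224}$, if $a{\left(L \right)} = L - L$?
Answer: $0$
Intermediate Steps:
$a{\left(L \right)} = 0$
$\frac{a{\left(18 \right)}}{224} = \frac{0}{224} = 0 \cdot \frac{1}{224} = 0$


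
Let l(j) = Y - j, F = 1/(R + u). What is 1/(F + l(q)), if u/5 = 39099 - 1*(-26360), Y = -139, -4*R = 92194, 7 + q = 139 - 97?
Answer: -608493/105877780 ≈ -0.0057471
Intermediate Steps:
q = 35 (q = -7 + (139 - 97) = -7 + 42 = 35)
R = -46097/2 (R = -¼*92194 = -46097/2 ≈ -23049.)
u = 327295 (u = 5*(39099 - 1*(-26360)) = 5*(39099 + 26360) = 5*65459 = 327295)
F = 2/608493 (F = 1/(-46097/2 + 327295) = 1/(608493/2) = 2/608493 ≈ 3.2868e-6)
l(j) = -139 - j
1/(F + l(q)) = 1/(2/608493 + (-139 - 1*35)) = 1/(2/608493 + (-139 - 35)) = 1/(2/608493 - 174) = 1/(-105877780/608493) = -608493/105877780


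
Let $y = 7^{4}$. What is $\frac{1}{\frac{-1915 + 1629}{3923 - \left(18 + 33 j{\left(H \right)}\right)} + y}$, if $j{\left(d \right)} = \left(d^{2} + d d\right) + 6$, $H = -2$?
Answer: $\frac{313}{751487} \approx 0.00041651$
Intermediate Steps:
$j{\left(d \right)} = 6 + 2 d^{2}$ ($j{\left(d \right)} = \left(d^{2} + d^{2}\right) + 6 = 2 d^{2} + 6 = 6 + 2 d^{2}$)
$y = 2401$
$\frac{1}{\frac{-1915 + 1629}{3923 - \left(18 + 33 j{\left(H \right)}\right)} + y} = \frac{1}{\frac{-1915 + 1629}{3923 - \left(18 + 33 \left(6 + 2 \left(-2\right)^{2}\right)\right)} + 2401} = \frac{1}{- \frac{286}{3923 - \left(18 + 33 \left(6 + 2 \cdot 4\right)\right)} + 2401} = \frac{1}{- \frac{286}{3923 - \left(18 + 33 \left(6 + 8\right)\right)} + 2401} = \frac{1}{- \frac{286}{3923 - 480} + 2401} = \frac{1}{- \frac{286}{3443} + 2401} = \frac{1}{\left(-286\right) \frac{1}{3443} + 2401} = \frac{1}{- \frac{26}{313} + 2401} = \frac{1}{\frac{751487}{313}} = \frac{313}{751487}$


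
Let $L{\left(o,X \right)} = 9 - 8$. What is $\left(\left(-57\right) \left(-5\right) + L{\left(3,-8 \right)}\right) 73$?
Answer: $20878$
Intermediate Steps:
$L{\left(o,X \right)} = 1$ ($L{\left(o,X \right)} = 9 - 8 = 1$)
$\left(\left(-57\right) \left(-5\right) + L{\left(3,-8 \right)}\right) 73 = \left(\left(-57\right) \left(-5\right) + 1\right) 73 = \left(285 + 1\right) 73 = 286 \cdot 73 = 20878$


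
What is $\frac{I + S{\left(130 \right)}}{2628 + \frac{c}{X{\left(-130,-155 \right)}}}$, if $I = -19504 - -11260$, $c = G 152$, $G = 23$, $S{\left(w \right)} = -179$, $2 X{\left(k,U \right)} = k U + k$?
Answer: $- \frac{42157115}{13154888} \approx -3.2047$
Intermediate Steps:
$X{\left(k,U \right)} = \frac{k}{2} + \frac{U k}{2}$ ($X{\left(k,U \right)} = \frac{k U + k}{2} = \frac{U k + k}{2} = \frac{k + U k}{2} = \frac{k}{2} + \frac{U k}{2}$)
$c = 3496$ ($c = 23 \cdot 152 = 3496$)
$I = -8244$ ($I = -19504 + 11260 = -8244$)
$\frac{I + S{\left(130 \right)}}{2628 + \frac{c}{X{\left(-130,-155 \right)}}} = \frac{-8244 - 179}{2628 + \frac{3496}{\frac{1}{2} \left(-130\right) \left(1 - 155\right)}} = - \frac{8423}{2628 + \frac{3496}{\frac{1}{2} \left(-130\right) \left(-154\right)}} = - \frac{8423}{2628 + \frac{3496}{10010}} = - \frac{8423}{2628 + 3496 \cdot \frac{1}{10010}} = - \frac{8423}{2628 + \frac{1748}{5005}} = - \frac{8423}{\frac{13154888}{5005}} = \left(-8423\right) \frac{5005}{13154888} = - \frac{42157115}{13154888}$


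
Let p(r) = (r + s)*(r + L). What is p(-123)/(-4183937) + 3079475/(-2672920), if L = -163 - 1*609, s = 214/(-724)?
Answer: -477090113262535/404836505674648 ≈ -1.1785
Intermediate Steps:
s = -107/362 (s = 214*(-1/724) = -107/362 ≈ -0.29558)
L = -772 (L = -163 - 609 = -772)
p(r) = (-772 + r)*(-107/362 + r) (p(r) = (r - 107/362)*(r - 772) = (-107/362 + r)*(-772 + r) = (-772 + r)*(-107/362 + r))
p(-123)/(-4183937) + 3079475/(-2672920) = (41302/181 + (-123)² - 279571/362*(-123))/(-4183937) + 3079475/(-2672920) = (41302/181 + 15129 + 34387233/362)*(-1/4183937) + 3079475*(-1/2672920) = (39946535/362)*(-1/4183937) - 615895/534584 = -39946535/1514585194 - 615895/534584 = -477090113262535/404836505674648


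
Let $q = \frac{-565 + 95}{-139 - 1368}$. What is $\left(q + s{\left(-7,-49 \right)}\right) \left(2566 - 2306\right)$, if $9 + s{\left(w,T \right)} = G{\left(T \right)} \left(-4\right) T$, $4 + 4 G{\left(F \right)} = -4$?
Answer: $- \frac{156997620}{1507} \approx -1.0418 \cdot 10^{5}$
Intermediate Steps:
$q = \frac{470}{1507}$ ($q = - \frac{470}{-1507} = \left(-470\right) \left(- \frac{1}{1507}\right) = \frac{470}{1507} \approx 0.31188$)
$G{\left(F \right)} = -2$ ($G{\left(F \right)} = -1 + \frac{1}{4} \left(-4\right) = -1 - 1 = -2$)
$s{\left(w,T \right)} = -9 + 8 T$ ($s{\left(w,T \right)} = -9 + \left(-2\right) \left(-4\right) T = -9 + 8 T$)
$\left(q + s{\left(-7,-49 \right)}\right) \left(2566 - 2306\right) = \left(\frac{470}{1507} + \left(-9 + 8 \left(-49\right)\right)\right) \left(2566 - 2306\right) = \left(\frac{470}{1507} - 401\right) 260 = \left(- \frac{603837}{1507}\right) 260 = - \frac{156997620}{1507}$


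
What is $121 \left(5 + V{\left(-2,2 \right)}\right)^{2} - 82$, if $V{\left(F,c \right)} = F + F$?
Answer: $39$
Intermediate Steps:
$V{\left(F,c \right)} = 2 F$
$121 \left(5 + V{\left(-2,2 \right)}\right)^{2} - 82 = 121 \left(5 + 2 \left(-2\right)\right)^{2} - 82 = 121 \left(5 - 4\right)^{2} - 82 = 121 \cdot 1^{2} - 82 = 121 \cdot 1 - 82 = 121 - 82 = 39$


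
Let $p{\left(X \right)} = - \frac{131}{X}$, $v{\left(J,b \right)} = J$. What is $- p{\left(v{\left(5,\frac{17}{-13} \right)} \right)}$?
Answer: $\frac{131}{5} \approx 26.2$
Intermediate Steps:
$- p{\left(v{\left(5,\frac{17}{-13} \right)} \right)} = - \frac{-131}{5} = \left(-1\right) \left(- \frac{131}{5}\right) = \frac{131}{5}$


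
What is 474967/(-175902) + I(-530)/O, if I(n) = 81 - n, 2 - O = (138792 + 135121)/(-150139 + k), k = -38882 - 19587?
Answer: 22092115390433/121570973358 ≈ 181.72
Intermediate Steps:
k = -58469
O = 691129/208608 (O = 2 - (138792 + 135121)/(-150139 - 58469) = 2 - 273913/(-208608) = 2 - 273913*(-1)/208608 = 2 - 1*(-273913/208608) = 2 + 273913/208608 = 691129/208608 ≈ 3.3130)
474967/(-175902) + I(-530)/O = 474967/(-175902) + (81 - 1*(-530))/(691129/208608) = 474967*(-1/175902) + (81 + 530)*(208608/691129) = -474967/175902 + 611*(208608/691129) = -474967/175902 + 127459488/691129 = 22092115390433/121570973358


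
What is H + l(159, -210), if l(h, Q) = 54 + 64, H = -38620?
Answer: -38502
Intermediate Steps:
l(h, Q) = 118
H + l(159, -210) = -38620 + 118 = -38502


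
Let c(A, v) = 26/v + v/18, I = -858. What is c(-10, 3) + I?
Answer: -5095/6 ≈ -849.17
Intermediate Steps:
c(A, v) = 26/v + v/18 (c(A, v) = 26/v + v*(1/18) = 26/v + v/18)
c(-10, 3) + I = (26/3 + (1/18)*3) - 858 = (26*(⅓) + ⅙) - 858 = (26/3 + ⅙) - 858 = 53/6 - 858 = -5095/6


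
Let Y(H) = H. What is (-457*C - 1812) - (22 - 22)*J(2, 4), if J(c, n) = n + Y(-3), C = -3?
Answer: -441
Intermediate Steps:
J(c, n) = -3 + n (J(c, n) = n - 3 = -3 + n)
(-457*C - 1812) - (22 - 22)*J(2, 4) = (-457*(-3) - 1812) - (22 - 22)*(-3 + 4) = (1371 - 1812) - 0 = -441 - 1*0 = -441 + 0 = -441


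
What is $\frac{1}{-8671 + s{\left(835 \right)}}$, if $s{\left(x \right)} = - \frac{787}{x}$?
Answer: $- \frac{835}{7241072} \approx -0.00011531$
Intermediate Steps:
$\frac{1}{-8671 + s{\left(835 \right)}} = \frac{1}{-8671 - \frac{787}{835}} = \frac{1}{- \frac{7241072}{835}} = - \frac{835}{7241072}$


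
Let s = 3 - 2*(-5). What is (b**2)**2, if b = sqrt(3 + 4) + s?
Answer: (13 + sqrt(7))**4 ≈ 59922.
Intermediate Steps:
s = 13 (s = 3 + 10 = 13)
b = 13 + sqrt(7) (b = sqrt(3 + 4) + 13 = sqrt(7) + 13 = 13 + sqrt(7) ≈ 15.646)
(b**2)**2 = ((13 + sqrt(7))**2)**2 = (13 + sqrt(7))**4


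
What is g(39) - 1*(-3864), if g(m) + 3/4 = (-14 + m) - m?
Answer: 15397/4 ≈ 3849.3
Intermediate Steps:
g(m) = -59/4 (g(m) = -¾ + ((-14 + m) - m) = -¾ - 14 = -59/4)
g(39) - 1*(-3864) = -59/4 - 1*(-3864) = -59/4 + 3864 = 15397/4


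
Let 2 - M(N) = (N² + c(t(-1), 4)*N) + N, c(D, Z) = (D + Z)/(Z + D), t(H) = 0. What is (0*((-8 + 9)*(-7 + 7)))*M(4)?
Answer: 0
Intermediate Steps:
c(D, Z) = 1 (c(D, Z) = (D + Z)/(D + Z) = 1)
M(N) = 2 - N² - 2*N (M(N) = 2 - ((N² + 1*N) + N) = 2 - ((N² + N) + N) = 2 - ((N + N²) + N) = 2 - (N² + 2*N) = 2 + (-N² - 2*N) = 2 - N² - 2*N)
(0*((-8 + 9)*(-7 + 7)))*M(4) = (0*((-8 + 9)*(-7 + 7)))*(2 - 1*4² - 2*4) = (0*(1*0))*(2 - 1*16 - 8) = (0*0)*(2 - 16 - 8) = 0*(-22) = 0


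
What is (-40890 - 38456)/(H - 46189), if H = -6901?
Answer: 39673/26545 ≈ 1.4946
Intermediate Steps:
(-40890 - 38456)/(H - 46189) = (-40890 - 38456)/(-6901 - 46189) = -79346/(-53090) = -79346*(-1/53090) = 39673/26545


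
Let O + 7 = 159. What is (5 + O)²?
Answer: 24649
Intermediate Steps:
O = 152 (O = -7 + 159 = 152)
(5 + O)² = (5 + 152)² = 157² = 24649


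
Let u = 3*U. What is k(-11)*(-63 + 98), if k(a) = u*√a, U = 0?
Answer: 0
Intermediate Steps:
u = 0 (u = 3*0 = 0)
k(a) = 0 (k(a) = 0*√a = 0)
k(-11)*(-63 + 98) = 0*(-63 + 98) = 0*35 = 0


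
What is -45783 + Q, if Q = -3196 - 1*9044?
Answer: -58023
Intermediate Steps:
Q = -12240 (Q = -3196 - 9044 = -12240)
-45783 + Q = -45783 - 12240 = -58023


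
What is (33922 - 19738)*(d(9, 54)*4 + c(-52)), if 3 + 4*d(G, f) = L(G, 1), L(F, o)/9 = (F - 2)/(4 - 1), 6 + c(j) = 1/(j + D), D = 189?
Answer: 23332680/137 ≈ 1.7031e+5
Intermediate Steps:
c(j) = -6 + 1/(189 + j) (c(j) = -6 + 1/(j + 189) = -6 + 1/(189 + j))
L(F, o) = -6 + 3*F (L(F, o) = 9*((F - 2)/(4 - 1)) = 9*((-2 + F)/3) = 9*((-2 + F)*(⅓)) = 9*(-⅔ + F/3) = -6 + 3*F)
d(G, f) = -9/4 + 3*G/4 (d(G, f) = -¾ + (-6 + 3*G)/4 = -¾ + (-3/2 + 3*G/4) = -9/4 + 3*G/4)
(33922 - 19738)*(d(9, 54)*4 + c(-52)) = (33922 - 19738)*((-9/4 + (¾)*9)*4 + (-1133 - 6*(-52))/(189 - 52)) = 14184*((-9/4 + 27/4)*4 + (-1133 + 312)/137) = 14184*((9/2)*4 + (1/137)*(-821)) = 14184*(18 - 821/137) = 14184*(1645/137) = 23332680/137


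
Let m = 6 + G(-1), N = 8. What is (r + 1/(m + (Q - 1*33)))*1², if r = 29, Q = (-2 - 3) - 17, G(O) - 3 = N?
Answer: 1101/38 ≈ 28.974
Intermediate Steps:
G(O) = 11 (G(O) = 3 + 8 = 11)
Q = -22 (Q = -5 - 17 = -22)
m = 17 (m = 6 + 11 = 17)
(r + 1/(m + (Q - 1*33)))*1² = (29 + 1/(17 + (-22 - 1*33)))*1² = (29 + 1/(17 + (-22 - 33)))*1 = (29 + 1/(17 - 55))*1 = (29 + 1/(-38))*1 = (29 - 1/38)*1 = (1101/38)*1 = 1101/38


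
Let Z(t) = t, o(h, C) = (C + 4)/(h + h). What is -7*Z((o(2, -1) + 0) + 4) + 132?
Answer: 395/4 ≈ 98.750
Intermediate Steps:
o(h, C) = (4 + C)/(2*h) (o(h, C) = (4 + C)/((2*h)) = (4 + C)*(1/(2*h)) = (4 + C)/(2*h))
-7*Z((o(2, -1) + 0) + 4) + 132 = -7*(((½)*(4 - 1)/2 + 0) + 4) + 132 = -7*(((½)*(½)*3 + 0) + 4) + 132 = -7*((¾ + 0) + 4) + 132 = -7*(¾ + 4) + 132 = -7*19/4 + 132 = -133/4 + 132 = 395/4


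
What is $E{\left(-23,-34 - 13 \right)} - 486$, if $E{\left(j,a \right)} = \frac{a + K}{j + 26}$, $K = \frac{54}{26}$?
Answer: $- \frac{19538}{39} \approx -500.97$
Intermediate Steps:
$K = \frac{27}{13}$ ($K = 54 \cdot \frac{1}{26} = \frac{27}{13} \approx 2.0769$)
$E{\left(j,a \right)} = \frac{\frac{27}{13} + a}{26 + j}$ ($E{\left(j,a \right)} = \frac{a + \frac{27}{13}}{j + 26} = \frac{\frac{27}{13} + a}{26 + j}$)
$E{\left(-23,-34 - 13 \right)} - 486 = \frac{\frac{27}{13} - 47}{26 - 23} - 486 = \frac{\frac{27}{13} - 47}{3} - 486 = \frac{1}{3} \left(- \frac{584}{13}\right) - 486 = - \frac{584}{39} - 486 = - \frac{19538}{39}$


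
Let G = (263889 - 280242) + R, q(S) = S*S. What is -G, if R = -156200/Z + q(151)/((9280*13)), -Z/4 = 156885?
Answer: 61899701266463/3785321280 ≈ 16353.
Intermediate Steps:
Z = -627540 (Z = -4*156885 = -627540)
q(S) = S**2
R = 1657625377/3785321280 (R = -156200/(-627540) + 151**2/((9280*13)) = -156200*(-1/627540) + 22801/120640 = 7810/31377 + 22801*(1/120640) = 7810/31377 + 22801/120640 = 1657625377/3785321280 ≈ 0.43791)
G = -61899701266463/3785321280 (G = (263889 - 280242) + 1657625377/3785321280 = -16353 + 1657625377/3785321280 = -61899701266463/3785321280 ≈ -16353.)
-G = -1*(-61899701266463/3785321280) = 61899701266463/3785321280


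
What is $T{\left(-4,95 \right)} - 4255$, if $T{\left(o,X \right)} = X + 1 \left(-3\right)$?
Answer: $-4163$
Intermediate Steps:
$T{\left(o,X \right)} = -3 + X$ ($T{\left(o,X \right)} = X - 3 = -3 + X$)
$T{\left(-4,95 \right)} - 4255 = \left(-3 + 95\right) - 4255 = 92 - 4255 = -4163$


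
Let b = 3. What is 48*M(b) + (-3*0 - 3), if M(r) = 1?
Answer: 45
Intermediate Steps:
48*M(b) + (-3*0 - 3) = 48*1 + (-3*0 - 3) = 48 + (0 - 3) = 48 - 3 = 45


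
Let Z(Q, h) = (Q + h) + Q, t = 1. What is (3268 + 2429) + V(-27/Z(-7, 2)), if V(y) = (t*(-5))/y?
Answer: 51253/9 ≈ 5694.8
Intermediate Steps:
Z(Q, h) = h + 2*Q
V(y) = -5/y (V(y) = (1*(-5))/y = -5/y)
(3268 + 2429) + V(-27/Z(-7, 2)) = (3268 + 2429) - 5/((-27/(2 + 2*(-7)))) = 5697 - 5/((-27/(2 - 14))) = 5697 - 5/((-27/(-12))) = 5697 - 5/((-27*(-1/12))) = 5697 - 5/9/4 = 5697 - 5*4/9 = 5697 - 20/9 = 51253/9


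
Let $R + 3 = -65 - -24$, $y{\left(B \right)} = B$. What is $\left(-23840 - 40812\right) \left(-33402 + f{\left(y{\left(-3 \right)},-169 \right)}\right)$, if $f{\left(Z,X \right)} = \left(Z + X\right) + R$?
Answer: $2173470936$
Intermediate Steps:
$R = -44$ ($R = -3 - 41 = -44$)
$f{\left(Z,X \right)} = -44 + X + Z$ ($f{\left(Z,X \right)} = \left(Z + X\right) - 44 = \left(X + Z\right) - 44 = -44 + X + Z$)
$\left(-23840 - 40812\right) \left(-33402 + f{\left(y{\left(-3 \right)},-169 \right)}\right) = \left(-23840 - 40812\right) \left(-33402 - 216\right) = - 64652 \left(-33402 - 216\right) = \left(-64652\right) \left(-33618\right) = 2173470936$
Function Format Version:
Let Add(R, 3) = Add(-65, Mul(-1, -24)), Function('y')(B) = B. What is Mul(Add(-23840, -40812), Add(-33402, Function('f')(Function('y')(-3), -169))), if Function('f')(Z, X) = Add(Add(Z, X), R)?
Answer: 2173470936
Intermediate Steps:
R = -44 (R = Add(-3, Add(-65, Mul(-1, -24))) = Add(-3, Add(-65, 24)) = Add(-3, -41) = -44)
Function('f')(Z, X) = Add(-44, X, Z) (Function('f')(Z, X) = Add(Add(Z, X), -44) = Add(Add(X, Z), -44) = Add(-44, X, Z))
Mul(Add(-23840, -40812), Add(-33402, Function('f')(Function('y')(-3), -169))) = Mul(Add(-23840, -40812), Add(-33402, Add(-44, -169, -3))) = Mul(-64652, Add(-33402, -216)) = Mul(-64652, -33618) = 2173470936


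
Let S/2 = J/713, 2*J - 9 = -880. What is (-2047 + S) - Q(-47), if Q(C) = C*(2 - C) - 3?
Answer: 183796/713 ≈ 257.78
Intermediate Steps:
J = -871/2 (J = 9/2 + (½)*(-880) = 9/2 - 440 = -871/2 ≈ -435.50)
Q(C) = -3 + C*(2 - C)
S = -871/713 (S = 2*(-871/2/713) = 2*(-871/2*1/713) = 2*(-871/1426) = -871/713 ≈ -1.2216)
(-2047 + S) - Q(-47) = (-2047 - 871/713) - (-3 - 1*(-47)² + 2*(-47)) = -1460382/713 - (-3 - 1*2209 - 94) = -1460382/713 - (-3 - 2209 - 94) = -1460382/713 - 1*(-2306) = -1460382/713 + 2306 = 183796/713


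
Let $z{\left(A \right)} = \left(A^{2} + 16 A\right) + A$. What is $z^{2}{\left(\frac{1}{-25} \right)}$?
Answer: $\frac{179776}{390625} \approx 0.46023$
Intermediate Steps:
$z{\left(A \right)} = A^{2} + 17 A$
$z^{2}{\left(\frac{1}{-25} \right)} = \left(\frac{17 + \frac{1}{-25}}{-25}\right)^{2} = \left(- \frac{17 - \frac{1}{25}}{25}\right)^{2} = \left(\left(- \frac{1}{25}\right) \frac{424}{25}\right)^{2} = \left(- \frac{424}{625}\right)^{2} = \frac{179776}{390625}$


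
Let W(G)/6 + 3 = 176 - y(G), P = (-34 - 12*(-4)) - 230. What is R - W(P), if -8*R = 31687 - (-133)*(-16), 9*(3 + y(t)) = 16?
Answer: -113765/24 ≈ -4740.2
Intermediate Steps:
y(t) = -11/9 (y(t) = -3 + (⅑)*16 = -3 + 16/9 = -11/9)
P = -216 (P = (-34 + 48) - 230 = 14 - 230 = -216)
W(G) = 3136/3 (W(G) = -18 + 6*(176 - 1*(-11/9)) = -18 + 6*(176 + 11/9) = -18 + 6*(1595/9) = -18 + 3190/3 = 3136/3)
R = -29559/8 (R = -(31687 - (-133)*(-16))/8 = -(31687 - 1*2128)/8 = -(31687 - 2128)/8 = -⅛*29559 = -29559/8 ≈ -3694.9)
R - W(P) = -29559/8 - 1*3136/3 = -29559/8 - 3136/3 = -113765/24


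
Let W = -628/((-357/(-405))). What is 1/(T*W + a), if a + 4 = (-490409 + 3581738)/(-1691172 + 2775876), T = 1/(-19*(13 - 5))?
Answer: 817505248/2891527511 ≈ 0.28272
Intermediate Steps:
W = -84780/119 (W = -628/((-357*(-1/405))) = -628/119/135 = -628*135/119 = -84780/119 ≈ -712.44)
T = -1/152 (T = 1/(-19*8) = 1/(-152) = -1/152 ≈ -0.0065789)
a = -415829/361568 (a = -4 + (-490409 + 3581738)/(-1691172 + 2775876) = -4 + 3091329/1084704 = -4 + 3091329*(1/1084704) = -4 + 1030443/361568 = -415829/361568 ≈ -1.1501)
1/(T*W + a) = 1/(-1/152*(-84780/119) - 415829/361568) = 1/(21195/4522 - 415829/361568) = 1/(2891527511/817505248) = 817505248/2891527511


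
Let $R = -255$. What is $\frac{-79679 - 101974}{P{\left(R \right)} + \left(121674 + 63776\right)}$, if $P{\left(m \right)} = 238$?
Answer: $- \frac{60551}{61896} \approx -0.97827$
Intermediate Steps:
$\frac{-79679 - 101974}{P{\left(R \right)} + \left(121674 + 63776\right)} = \frac{-79679 - 101974}{238 + \left(121674 + 63776\right)} = - \frac{181653}{238 + 185450} = - \frac{181653}{185688} = \left(-181653\right) \frac{1}{185688} = - \frac{60551}{61896}$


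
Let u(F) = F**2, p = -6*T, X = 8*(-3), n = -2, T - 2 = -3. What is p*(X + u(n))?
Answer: -120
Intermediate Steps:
T = -1 (T = 2 - 3 = -1)
X = -24
p = 6 (p = -6*(-1) = 6)
p*(X + u(n)) = 6*(-24 + (-2)**2) = 6*(-24 + 4) = 6*(-20) = -120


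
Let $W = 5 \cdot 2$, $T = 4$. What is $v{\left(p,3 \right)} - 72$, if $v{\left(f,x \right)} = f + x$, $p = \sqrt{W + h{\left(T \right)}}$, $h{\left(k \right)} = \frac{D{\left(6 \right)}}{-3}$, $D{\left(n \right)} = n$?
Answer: $-69 + 2 \sqrt{2} \approx -66.172$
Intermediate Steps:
$h{\left(k \right)} = -2$ ($h{\left(k \right)} = \frac{6}{-3} = 6 \left(- \frac{1}{3}\right) = -2$)
$W = 10$
$p = 2 \sqrt{2}$ ($p = \sqrt{10 - 2} = \sqrt{8} = 2 \sqrt{2} \approx 2.8284$)
$v{\left(p,3 \right)} - 72 = \left(2 \sqrt{2} + 3\right) - 72 = \left(3 + 2 \sqrt{2}\right) - 72 = -69 + 2 \sqrt{2}$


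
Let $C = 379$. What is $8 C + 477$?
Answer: $3509$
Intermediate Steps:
$8 C + 477 = 8 \cdot 379 + 477 = 3032 + 477 = 3509$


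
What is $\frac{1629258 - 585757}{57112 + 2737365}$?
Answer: $\frac{1043501}{2794477} \approx 0.37342$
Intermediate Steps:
$\frac{1629258 - 585757}{57112 + 2737365} = \frac{1043501}{2794477}$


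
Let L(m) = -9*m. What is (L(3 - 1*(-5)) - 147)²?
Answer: 47961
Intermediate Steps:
(L(3 - 1*(-5)) - 147)² = (-9*(3 - 1*(-5)) - 147)² = (-9*(3 + 5) - 147)² = (-9*8 - 147)² = (-72 - 147)² = (-219)² = 47961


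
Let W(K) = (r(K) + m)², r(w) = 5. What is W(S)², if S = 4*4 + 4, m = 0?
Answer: 625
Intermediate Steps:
S = 20 (S = 16 + 4 = 20)
W(K) = 25 (W(K) = (5 + 0)² = 5² = 25)
W(S)² = 25² = 625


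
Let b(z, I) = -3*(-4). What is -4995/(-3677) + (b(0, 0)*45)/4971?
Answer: 8938575/6092789 ≈ 1.4671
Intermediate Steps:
b(z, I) = 12
-4995/(-3677) + (b(0, 0)*45)/4971 = -4995/(-3677) + (12*45)/4971 = -4995*(-1/3677) + 540*(1/4971) = 4995/3677 + 180/1657 = 8938575/6092789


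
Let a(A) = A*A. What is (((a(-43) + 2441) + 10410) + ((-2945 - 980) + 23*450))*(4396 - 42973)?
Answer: -814939125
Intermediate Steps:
a(A) = A**2
(((a(-43) + 2441) + 10410) + ((-2945 - 980) + 23*450))*(4396 - 42973) = ((((-43)**2 + 2441) + 10410) + ((-2945 - 980) + 23*450))*(4396 - 42973) = (((1849 + 2441) + 10410) + (-3925 + 10350))*(-38577) = ((4290 + 10410) + 6425)*(-38577) = (14700 + 6425)*(-38577) = 21125*(-38577) = -814939125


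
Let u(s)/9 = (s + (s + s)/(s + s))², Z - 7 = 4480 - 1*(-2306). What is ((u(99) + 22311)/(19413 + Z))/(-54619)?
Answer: -112311/1431345514 ≈ -7.8465e-5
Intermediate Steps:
Z = 6793 (Z = 7 + (4480 - 1*(-2306)) = 7 + (4480 + 2306) = 7 + 6786 = 6793)
u(s) = 9*(1 + s)² (u(s) = 9*(s + (s + s)/(s + s))² = 9*(s + (2*s)/((2*s)))² = 9*(s + (2*s)*(1/(2*s)))² = 9*(s + 1)² = 9*(1 + s)²)
((u(99) + 22311)/(19413 + Z))/(-54619) = ((9*(1 + 99)² + 22311)/(19413 + 6793))/(-54619) = ((9*100² + 22311)/26206)*(-1/54619) = ((9*10000 + 22311)*(1/26206))*(-1/54619) = ((90000 + 22311)*(1/26206))*(-1/54619) = (112311*(1/26206))*(-1/54619) = (112311/26206)*(-1/54619) = -112311/1431345514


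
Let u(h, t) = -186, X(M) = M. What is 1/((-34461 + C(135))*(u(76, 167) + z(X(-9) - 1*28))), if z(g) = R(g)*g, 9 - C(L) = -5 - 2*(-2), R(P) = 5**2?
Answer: 1/38275061 ≈ 2.6127e-8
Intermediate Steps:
R(P) = 25
C(L) = 10 (C(L) = 9 - (-5 - 2*(-2)) = 9 - (-5 + 4) = 9 - 1*(-1) = 9 + 1 = 10)
z(g) = 25*g
1/((-34461 + C(135))*(u(76, 167) + z(X(-9) - 1*28))) = 1/((-34461 + 10)*(-186 + 25*(-9 - 1*28))) = 1/(-34451*(-186 + 25*(-9 - 28))) = 1/(-34451*(-186 + 25*(-37))) = 1/(-34451*(-186 - 925)) = 1/(-34451*(-1111)) = 1/38275061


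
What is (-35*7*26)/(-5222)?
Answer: 455/373 ≈ 1.2198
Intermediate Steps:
(-35*7*26)/(-5222) = -245*26*(-1/5222) = -6370*(-1/5222) = 455/373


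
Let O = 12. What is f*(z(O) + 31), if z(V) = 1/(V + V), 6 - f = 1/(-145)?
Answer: 129779/696 ≈ 186.46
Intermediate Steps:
f = 871/145 (f = 6 - 1/(-145) = 6 - 1*(-1/145) = 6 + 1/145 = 871/145 ≈ 6.0069)
z(V) = 1/(2*V)
f*(z(O) + 31) = 871*((1/2)/12 + 31)/145 = 871*((1/2)*(1/12) + 31)/145 = 871*(1/24 + 31)/145 = (871/145)*(745/24) = 129779/696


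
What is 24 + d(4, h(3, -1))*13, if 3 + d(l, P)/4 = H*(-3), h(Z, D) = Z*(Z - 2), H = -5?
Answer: 648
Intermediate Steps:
h(Z, D) = Z*(-2 + Z)
d(l, P) = 48 (d(l, P) = -12 + 4*(-5*(-3)) = -12 + 4*15 = -12 + 60 = 48)
24 + d(4, h(3, -1))*13 = 24 + 48*13 = 24 + 624 = 648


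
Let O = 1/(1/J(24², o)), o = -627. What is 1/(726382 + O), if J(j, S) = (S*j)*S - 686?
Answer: 1/227168000 ≈ 4.4020e-9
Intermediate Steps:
J(j, S) = -686 + j*S² (J(j, S) = j*S² - 686 = -686 + j*S²)
O = 226441618 (O = 1/(1/(-686 + 24²*(-627)²)) = 1/(1/(-686 + 576*393129)) = 1/(1/(-686 + 226442304)) = 1/(1/226441618) = 226441618)
1/(726382 + O) = 1/(726382 + 226441618) = 1/227168000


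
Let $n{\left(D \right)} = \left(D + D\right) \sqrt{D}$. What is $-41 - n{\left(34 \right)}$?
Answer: $-41 - 68 \sqrt{34} \approx -437.5$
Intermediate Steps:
$n{\left(D \right)} = 2 D^{\frac{3}{2}}$ ($n{\left(D \right)} = 2 D \sqrt{D} = 2 D^{\frac{3}{2}}$)
$-41 - n{\left(34 \right)} = -41 - 2 \cdot 34^{\frac{3}{2}} = -41 - 2 \cdot 34 \sqrt{34} = -41 - 68 \sqrt{34}$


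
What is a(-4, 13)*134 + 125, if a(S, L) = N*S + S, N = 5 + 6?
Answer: -6307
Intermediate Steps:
N = 11
a(S, L) = 12*S (a(S, L) = 11*S + S = 12*S)
a(-4, 13)*134 + 125 = (12*(-4))*134 + 125 = -48*134 + 125 = -6432 + 125 = -6307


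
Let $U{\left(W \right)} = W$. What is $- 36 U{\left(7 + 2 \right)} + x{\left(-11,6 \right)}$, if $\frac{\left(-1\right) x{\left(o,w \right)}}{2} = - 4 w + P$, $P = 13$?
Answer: $-302$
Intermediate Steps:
$x{\left(o,w \right)} = -26 + 8 w$ ($x{\left(o,w \right)} = - 2 \left(- 4 w + 13\right) = - 2 \left(13 - 4 w\right) = -26 + 8 w$)
$- 36 U{\left(7 + 2 \right)} + x{\left(-11,6 \right)} = - 36 \left(7 + 2\right) + \left(-26 + 8 \cdot 6\right) = \left(-36\right) 9 + \left(-26 + 48\right) = -324 + 22 = -302$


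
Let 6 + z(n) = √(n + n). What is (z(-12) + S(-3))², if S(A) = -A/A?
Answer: 25 - 28*I*√6 ≈ 25.0 - 68.586*I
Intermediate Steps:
S(A) = -1 (S(A) = -1*1 = -1)
z(n) = -6 + √2*√n (z(n) = -6 + √(n + n) = -6 + √(2*n) = -6 + √2*√n)
(z(-12) + S(-3))² = ((-6 + √2*√(-12)) - 1)² = ((-6 + √2*(2*I*√3)) - 1)² = ((-6 + 2*I*√6) - 1)² = (-7 + 2*I*√6)²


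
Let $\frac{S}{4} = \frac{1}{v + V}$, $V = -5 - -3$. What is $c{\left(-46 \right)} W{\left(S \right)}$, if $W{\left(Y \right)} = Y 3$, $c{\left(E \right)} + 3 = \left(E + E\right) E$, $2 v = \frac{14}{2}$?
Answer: $33832$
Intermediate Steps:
$v = \frac{7}{2}$ ($v = \frac{14 \cdot \frac{1}{2}}{2} = \frac{1}{2} \cdot 7 = \frac{7}{2} \approx 3.5$)
$c{\left(E \right)} = -3 + 2 E^{2}$ ($c{\left(E \right)} = -3 + \left(E + E\right) E = -3 + 2 E E = -3 + 2 E^{2}$)
$V = -2$ ($V = -5 + 3 = -2$)
$S = \frac{8}{3}$ ($S = \frac{4}{\frac{7}{2} - 2} = \frac{4}{\frac{3}{2}} = 4 \cdot \frac{2}{3} = \frac{8}{3} \approx 2.6667$)
$W{\left(Y \right)} = 3 Y$
$c{\left(-46 \right)} W{\left(S \right)} = \left(-3 + 2 \left(-46\right)^{2}\right) 3 \cdot \frac{8}{3} = \left(-3 + 2 \cdot 2116\right) 8 = \left(-3 + 4232\right) 8 = 4229 \cdot 8 = 33832$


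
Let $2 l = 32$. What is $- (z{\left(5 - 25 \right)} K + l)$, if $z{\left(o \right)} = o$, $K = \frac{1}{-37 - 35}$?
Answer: $- \frac{293}{18} \approx -16.278$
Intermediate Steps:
$l = 16$ ($l = \frac{1}{2} \cdot 32 = 16$)
$K = - \frac{1}{72}$ ($K = \frac{1}{-72} = - \frac{1}{72} \approx -0.013889$)
$- (z{\left(5 - 25 \right)} K + l) = - (\left(5 - 25\right) \left(- \frac{1}{72}\right) + 16) = - (\left(-20\right) \left(- \frac{1}{72}\right) + 16) = - (\frac{5}{18} + 16) = \left(-1\right) \frac{293}{18} = - \frac{293}{18}$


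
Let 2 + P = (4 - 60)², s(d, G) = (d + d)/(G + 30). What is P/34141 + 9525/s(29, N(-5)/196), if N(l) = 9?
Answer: 1915097351537/388114888 ≈ 4934.4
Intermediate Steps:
s(d, G) = 2*d/(30 + G) (s(d, G) = (2*d)/(30 + G) = 2*d/(30 + G))
P = 3134 (P = -2 + (4 - 60)² = -2 + (-56)² = -2 + 3136 = 3134)
P/34141 + 9525/s(29, N(-5)/196) = 3134/34141 + 9525/((2*29/(30 + 9/196))) = 3134/34141 + 9525/((2*29/(5889/196))) = 3134/34141 + 9525/((2*29*(196/5889))) = 3134/34141 + 9525/(11368/5889) = 3134/34141 + 9525*(5889/11368) = 3134/34141 + 56092725/11368 = 1915097351537/388114888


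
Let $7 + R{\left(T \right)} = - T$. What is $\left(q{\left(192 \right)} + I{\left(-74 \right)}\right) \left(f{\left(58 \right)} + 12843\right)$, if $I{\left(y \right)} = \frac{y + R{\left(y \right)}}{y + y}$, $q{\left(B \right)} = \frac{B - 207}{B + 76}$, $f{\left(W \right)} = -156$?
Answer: $- \frac{545541}{4958} \approx -110.03$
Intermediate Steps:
$R{\left(T \right)} = -7 - T$
$q{\left(B \right)} = \frac{-207 + B}{76 + B}$
$I{\left(y \right)} = - \frac{7}{2 y}$ ($I{\left(y \right)} = \frac{y - \left(7 + y\right)}{y + y} = - \frac{7}{2 y}$)
$\left(q{\left(192 \right)} + I{\left(-74 \right)}\right) \left(f{\left(58 \right)} + 12843\right) = \left(\frac{-207 + 192}{76 + 192} - \frac{7}{2 \left(-74\right)}\right) \left(-156 + 12843\right) = \left(\frac{1}{268} \left(-15\right) - - \frac{7}{148}\right) 12687 = \left(\frac{1}{268} \left(-15\right) + \frac{7}{148}\right) 12687 = \left(- \frac{15}{268} + \frac{7}{148}\right) 12687 = \left(- \frac{43}{4958}\right) 12687 = - \frac{545541}{4958}$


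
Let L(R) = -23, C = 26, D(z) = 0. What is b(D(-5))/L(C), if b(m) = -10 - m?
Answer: 10/23 ≈ 0.43478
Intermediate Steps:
b(D(-5))/L(C) = (-10 - 1*0)/(-23) = (-10 + 0)*(-1/23) = -10*(-1/23) = 10/23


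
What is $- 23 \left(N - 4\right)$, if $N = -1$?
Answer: $115$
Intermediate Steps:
$- 23 \left(N - 4\right) = - 23 \left(-1 - 4\right) = \left(-23\right) \left(-5\right) = 115$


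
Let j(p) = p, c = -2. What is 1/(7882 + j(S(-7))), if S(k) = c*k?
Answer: 1/7896 ≈ 0.00012665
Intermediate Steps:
S(k) = -2*k
1/(7882 + j(S(-7))) = 1/(7882 - 2*(-7)) = 1/(7882 + 14) = 1/7896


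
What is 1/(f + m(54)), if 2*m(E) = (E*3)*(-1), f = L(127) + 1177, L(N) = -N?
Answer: 1/969 ≈ 0.0010320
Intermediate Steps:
f = 1050 (f = -1*127 + 1177 = -127 + 1177 = 1050)
m(E) = -3*E/2 (m(E) = ((E*3)*(-1))/2 = ((3*E)*(-1))/2 = (-3*E)/2 = -3*E/2)
1/(f + m(54)) = 1/(1050 - 3/2*54) = 1/(1050 - 81) = 1/969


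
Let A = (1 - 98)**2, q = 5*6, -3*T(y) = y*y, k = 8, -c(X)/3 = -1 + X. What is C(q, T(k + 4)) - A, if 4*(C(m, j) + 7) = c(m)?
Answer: -37751/4 ≈ -9437.8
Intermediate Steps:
c(X) = 3 - 3*X (c(X) = -3*(-1 + X) = 3 - 3*X)
T(y) = -y**2/3 (T(y) = -y*y/3 = -y**2/3)
q = 30
C(m, j) = -25/4 - 3*m/4 (C(m, j) = -7 + (3 - 3*m)/4 = -7 + (3/4 - 3*m/4) = -25/4 - 3*m/4)
A = 9409 (A = (-97)**2 = 9409)
C(q, T(k + 4)) - A = (-25/4 - 3/4*30) - 1*9409 = (-25/4 - 45/2) - 9409 = -115/4 - 9409 = -37751/4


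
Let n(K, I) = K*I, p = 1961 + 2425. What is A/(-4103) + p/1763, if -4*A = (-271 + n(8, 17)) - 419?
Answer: 825655/336446 ≈ 2.4540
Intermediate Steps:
p = 4386
n(K, I) = I*K
A = 277/2 (A = -((-271 + 17*8) - 419)/4 = -((-271 + 136) - 419)/4 = -(-135 - 419)/4 = -1/4*(-554) = 277/2 ≈ 138.50)
A/(-4103) + p/1763 = (277/2)/(-4103) + 4386/1763 = (277/2)*(-1/4103) + 4386*(1/1763) = -277/8206 + 102/41 = 825655/336446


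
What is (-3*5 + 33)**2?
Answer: 324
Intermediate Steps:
(-3*5 + 33)**2 = (-15 + 33)**2 = 18**2 = 324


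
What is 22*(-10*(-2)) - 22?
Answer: 418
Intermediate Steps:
22*(-10*(-2)) - 22 = 22*20 - 22 = 440 - 22 = 418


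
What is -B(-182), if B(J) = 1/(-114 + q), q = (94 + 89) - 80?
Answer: 1/11 ≈ 0.090909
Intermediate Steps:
q = 103 (q = 183 - 80 = 103)
B(J) = -1/11 (B(J) = 1/(-114 + 103) = 1/(-11) = -1/11)
-B(-182) = -1*(-1/11) = 1/11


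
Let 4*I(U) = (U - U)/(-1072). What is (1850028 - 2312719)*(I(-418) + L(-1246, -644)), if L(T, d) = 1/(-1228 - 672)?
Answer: 462691/1900 ≈ 243.52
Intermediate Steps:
L(T, d) = -1/1900 (L(T, d) = 1/(-1900) = -1/1900)
I(U) = 0 (I(U) = ((U - U)/(-1072))/4 = (0*(-1/1072))/4 = (¼)*0 = 0)
(1850028 - 2312719)*(I(-418) + L(-1246, -644)) = (1850028 - 2312719)*(0 - 1/1900) = -462691*(-1/1900) = 462691/1900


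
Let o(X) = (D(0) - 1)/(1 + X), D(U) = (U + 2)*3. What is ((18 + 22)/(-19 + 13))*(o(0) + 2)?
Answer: -140/3 ≈ -46.667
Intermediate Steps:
D(U) = 6 + 3*U (D(U) = (2 + U)*3 = 6 + 3*U)
o(X) = 5/(1 + X) (o(X) = ((6 + 3*0) - 1)/(1 + X) = ((6 + 0) - 1)/(1 + X) = (6 - 1)/(1 + X) = 5/(1 + X))
((18 + 22)/(-19 + 13))*(o(0) + 2) = ((18 + 22)/(-19 + 13))*(5/(1 + 0) + 2) = (40/(-6))*(5/1 + 2) = (40*(-1/6))*(5*1 + 2) = -20*(5 + 2)/3 = -20/3*7 = -140/3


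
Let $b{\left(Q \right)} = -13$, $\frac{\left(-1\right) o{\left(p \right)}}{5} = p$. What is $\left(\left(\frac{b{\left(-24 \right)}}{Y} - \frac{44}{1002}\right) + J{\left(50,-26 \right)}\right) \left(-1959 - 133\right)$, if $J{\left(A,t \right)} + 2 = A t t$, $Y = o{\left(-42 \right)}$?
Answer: $- \frac{413271862618}{5845} \approx -7.0705 \cdot 10^{7}$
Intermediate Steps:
$o{\left(p \right)} = - 5 p$
$Y = 210$ ($Y = \left(-5\right) \left(-42\right) = 210$)
$J{\left(A,t \right)} = -2 + A t^{2}$ ($J{\left(A,t \right)} = -2 + A t t = -2 + A t^{2}$)
$\left(\left(\frac{b{\left(-24 \right)}}{Y} - \frac{44}{1002}\right) + J{\left(50,-26 \right)}\right) \left(-1959 - 133\right) = \left(\left(- \frac{13}{210} - \frac{44}{1002}\right) - \left(2 - 50 \left(-26\right)^{2}\right)\right) \left(-1959 - 133\right) = \left(\left(\left(-13\right) \frac{1}{210} - \frac{22}{501}\right) + \left(-2 + 50 \cdot 676\right)\right) \left(-2092\right) = \left(\left(- \frac{13}{210} - \frac{22}{501}\right) + \left(-2 + 33800\right)\right) \left(-2092\right) = \left(- \frac{1237}{11690} + 33798\right) \left(-2092\right) = \frac{395097383}{11690} \left(-2092\right) = - \frac{413271862618}{5845}$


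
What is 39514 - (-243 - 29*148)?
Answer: 44049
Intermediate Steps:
39514 - (-243 - 29*148) = 39514 - (-243 - 4292) = 39514 - 1*(-4535) = 39514 + 4535 = 44049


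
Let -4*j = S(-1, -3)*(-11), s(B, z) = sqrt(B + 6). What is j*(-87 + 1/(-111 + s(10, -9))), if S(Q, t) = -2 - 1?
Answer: 153615/214 ≈ 717.83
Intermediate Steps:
S(Q, t) = -3
s(B, z) = sqrt(6 + B)
j = -33/4 (j = -(-3)*(-11)/4 = -1/4*33 = -33/4 ≈ -8.2500)
j*(-87 + 1/(-111 + s(10, -9))) = -33*(-87 + 1/(-111 + sqrt(6 + 10)))/4 = -33*(-87 + 1/(-111 + sqrt(16)))/4 = -33*(-87 + 1/(-111 + 4))/4 = -33*(-87 + 1/(-107))/4 = -33*(-87 - 1/107)/4 = -33/4*(-9310/107) = 153615/214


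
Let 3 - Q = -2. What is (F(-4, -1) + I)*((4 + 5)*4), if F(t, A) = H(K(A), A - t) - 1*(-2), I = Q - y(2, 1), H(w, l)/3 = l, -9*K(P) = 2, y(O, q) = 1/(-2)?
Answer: 594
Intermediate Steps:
Q = 5 (Q = 3 - 1*(-2) = 3 + 2 = 5)
y(O, q) = -½
K(P) = -2/9 (K(P) = -⅑*2 = -2/9)
H(w, l) = 3*l
I = 11/2 (I = 5 - 1*(-½) = 5 + ½ = 11/2 ≈ 5.5000)
F(t, A) = 2 - 3*t + 3*A (F(t, A) = 3*(A - t) - 1*(-2) = (-3*t + 3*A) + 2 = 2 - 3*t + 3*A)
(F(-4, -1) + I)*((4 + 5)*4) = ((2 - 3*(-4) + 3*(-1)) + 11/2)*((4 + 5)*4) = ((2 + 12 - 3) + 11/2)*(9*4) = (11 + 11/2)*36 = (33/2)*36 = 594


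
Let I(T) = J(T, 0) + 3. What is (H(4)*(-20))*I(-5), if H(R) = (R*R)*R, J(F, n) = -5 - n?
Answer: 2560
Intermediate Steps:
H(R) = R³ (H(R) = R²*R = R³)
I(T) = -2 (I(T) = (-5 - 1*0) + 3 = (-5 + 0) + 3 = -5 + 3 = -2)
(H(4)*(-20))*I(-5) = (4³*(-20))*(-2) = (64*(-20))*(-2) = -1280*(-2) = 2560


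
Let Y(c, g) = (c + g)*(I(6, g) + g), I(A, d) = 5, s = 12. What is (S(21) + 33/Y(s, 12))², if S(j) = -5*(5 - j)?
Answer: 118613881/18496 ≈ 6412.9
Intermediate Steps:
Y(c, g) = (5 + g)*(c + g) (Y(c, g) = (c + g)*(5 + g) = (5 + g)*(c + g))
S(j) = -25 + 5*j
(S(21) + 33/Y(s, 12))² = ((-25 + 5*21) + 33/(12² + 5*12 + 5*12 + 12*12))² = ((-25 + 105) + 33/(144 + 60 + 60 + 144))² = (80 + 33/408)² = (80 + 33*(1/408))² = (80 + 11/136)² = (10891/136)² = 118613881/18496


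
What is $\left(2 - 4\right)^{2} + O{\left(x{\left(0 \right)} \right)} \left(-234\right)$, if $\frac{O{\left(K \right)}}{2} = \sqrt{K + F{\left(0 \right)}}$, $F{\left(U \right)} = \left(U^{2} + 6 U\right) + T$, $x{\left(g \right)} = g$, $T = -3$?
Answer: $4 - 468 i \sqrt{3} \approx 4.0 - 810.6 i$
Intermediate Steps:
$F{\left(U \right)} = -3 + U^{2} + 6 U$ ($F{\left(U \right)} = \left(U^{2} + 6 U\right) - 3 = -3 + U^{2} + 6 U$)
$O{\left(K \right)} = 2 \sqrt{-3 + K}$ ($O{\left(K \right)} = 2 \sqrt{K + \left(-3 + 0^{2} + 6 \cdot 0\right)} = 2 \sqrt{K + \left(-3 + 0 + 0\right)} = 2 \sqrt{K - 3} = 2 \sqrt{-3 + K}$)
$\left(2 - 4\right)^{2} + O{\left(x{\left(0 \right)} \right)} \left(-234\right) = \left(2 - 4\right)^{2} + 2 \sqrt{-3 + 0} \left(-234\right) = \left(-2\right)^{2} + 2 \sqrt{-3} \left(-234\right) = 4 + 2 i \sqrt{3} \left(-234\right) = 4 - 468 i \sqrt{3}$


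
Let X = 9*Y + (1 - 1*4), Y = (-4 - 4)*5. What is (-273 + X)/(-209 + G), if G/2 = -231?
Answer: 636/671 ≈ 0.94784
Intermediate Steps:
Y = -40 (Y = -8*5 = -40)
G = -462 (G = 2*(-231) = -462)
X = -363 (X = 9*(-40) + (1 - 1*4) = -360 + (1 - 4) = -360 - 3 = -363)
(-273 + X)/(-209 + G) = (-273 - 363)/(-209 - 462) = -636/(-671) = -636*(-1/671) = 636/671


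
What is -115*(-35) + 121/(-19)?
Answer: 76354/19 ≈ 4018.6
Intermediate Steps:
-115*(-35) + 121/(-19) = 4025 + 121*(-1/19) = 4025 - 121/19 = 76354/19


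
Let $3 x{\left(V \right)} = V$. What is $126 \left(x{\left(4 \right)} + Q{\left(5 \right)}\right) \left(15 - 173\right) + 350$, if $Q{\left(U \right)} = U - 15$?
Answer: $172886$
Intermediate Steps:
$x{\left(V \right)} = \frac{V}{3}$
$Q{\left(U \right)} = -15 + U$
$126 \left(x{\left(4 \right)} + Q{\left(5 \right)}\right) \left(15 - 173\right) + 350 = 126 \left(\frac{1}{3} \cdot 4 + \left(-15 + 5\right)\right) \left(15 - 173\right) + 350 = 126 \left(\frac{4}{3} - 10\right) \left(-158\right) + 350 = 126 \left(\left(- \frac{26}{3}\right) \left(-158\right)\right) + 350 = 126 \cdot \frac{4108}{3} + 350 = 172536 + 350 = 172886$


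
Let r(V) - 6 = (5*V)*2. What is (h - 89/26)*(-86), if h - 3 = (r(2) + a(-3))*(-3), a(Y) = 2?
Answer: 94385/13 ≈ 7260.4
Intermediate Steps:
r(V) = 6 + 10*V (r(V) = 6 + (5*V)*2 = 6 + 10*V)
h = -81 (h = 3 + ((6 + 10*2) + 2)*(-3) = 3 + ((6 + 20) + 2)*(-3) = 3 + (26 + 2)*(-3) = 3 + 28*(-3) = 3 - 84 = -81)
(h - 89/26)*(-86) = (-81 - 89/26)*(-86) = -2195/26*(-86) = 94385/13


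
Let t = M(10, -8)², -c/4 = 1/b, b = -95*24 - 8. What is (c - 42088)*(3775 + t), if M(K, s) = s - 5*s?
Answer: -115532733665/572 ≈ -2.0198e+8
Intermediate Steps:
M(K, s) = -4*s
b = -2288 (b = -2280 - 8 = -2288)
c = 1/572 (c = -4/(-2288) = -4*(-1/2288) = 1/572 ≈ 0.0017483)
t = 1024 (t = (-4*(-8))² = 32² = 1024)
(c - 42088)*(3775 + t) = (1/572 - 42088)*(3775 + 1024) = -24074335/572*4799 = -115532733665/572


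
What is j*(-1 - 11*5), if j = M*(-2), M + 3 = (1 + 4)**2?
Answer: 2464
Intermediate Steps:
M = 22 (M = -3 + (1 + 4)**2 = -3 + 5**2 = -3 + 25 = 22)
j = -44 (j = 22*(-2) = -44)
j*(-1 - 11*5) = -44*(-1 - 11*5) = -44*(-1 - 55) = -44*(-56) = 2464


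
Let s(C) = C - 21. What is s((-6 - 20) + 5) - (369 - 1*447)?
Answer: 36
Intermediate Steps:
s(C) = -21 + C
s((-6 - 20) + 5) - (369 - 1*447) = (-21 + ((-6 - 20) + 5)) - (369 - 1*447) = (-21 + (-26 + 5)) - (369 - 447) = (-21 - 21) - 1*(-78) = -42 + 78 = 36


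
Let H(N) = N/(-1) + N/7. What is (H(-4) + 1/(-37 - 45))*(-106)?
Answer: -103933/287 ≈ -362.14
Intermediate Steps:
H(N) = -6*N/7 (H(N) = N*(-1) + N*(⅐) = -N + N/7 = -6*N/7)
(H(-4) + 1/(-37 - 45))*(-106) = (-6/7*(-4) + 1/(-37 - 45))*(-106) = (24/7 + 1/(-82))*(-106) = (24/7 - 1/82)*(-106) = (1961/574)*(-106) = -103933/287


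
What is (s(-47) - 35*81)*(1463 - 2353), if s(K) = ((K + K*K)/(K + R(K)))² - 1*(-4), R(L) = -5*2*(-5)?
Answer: -4137400850/9 ≈ -4.5971e+8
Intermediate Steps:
R(L) = 50 (R(L) = -10*(-5) = 50)
s(K) = 4 + (K + K²)²/(50 + K)² (s(K) = ((K + K*K)/(K + 50))² - 1*(-4) = ((K + K²)/(50 + K))² + 4 = (K + K²)²/(50 + K)² + 4 = 4 + (K + K²)²/(50 + K)²)
(s(-47) - 35*81)*(1463 - 2353) = ((4 + (-47)²*(1 - 47)²/(50 - 47)²) - 35*81)*(1463 - 2353) = ((4 + 2209*(-46)²/3²) - 2835)*(-890) = ((4 + 2209*2116*(⅑)) - 2835)*(-890) = ((4 + 4674244/9) - 2835)*(-890) = (4674280/9 - 2835)*(-890) = (4648765/9)*(-890) = -4137400850/9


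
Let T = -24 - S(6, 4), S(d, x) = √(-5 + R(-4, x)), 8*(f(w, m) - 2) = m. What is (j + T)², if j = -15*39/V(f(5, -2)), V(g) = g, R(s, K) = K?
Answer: 6290015/49 + 5016*I/7 ≈ 1.2837e+5 + 716.57*I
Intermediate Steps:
f(w, m) = 2 + m/8
S(d, x) = √(-5 + x)
T = -24 - I (T = -24 - √(-5 + 4) = -24 - √(-1) = -24 - I ≈ -24.0 - 1.0*I)
j = -2340/7 (j = -15*39/(2 + (⅛)*(-2)) = -15*39/(2 - ¼) = -15/((7/4)*(1/39)) = -15/7/156 = -15*156/7 = -2340/7 ≈ -334.29)
(j + T)² = (-2340/7 + (-24 - I))² = (-2508/7 - I)²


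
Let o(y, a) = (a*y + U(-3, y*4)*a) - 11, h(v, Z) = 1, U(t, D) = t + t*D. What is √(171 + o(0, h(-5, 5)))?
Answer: √157 ≈ 12.530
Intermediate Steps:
U(t, D) = t + D*t
o(y, a) = -11 + a*y + a*(-3 - 12*y) (o(y, a) = (a*y + (-3*(1 + y*4))*a) - 11 = (a*y + (-3*(1 + 4*y))*a) - 11 = (a*y + (-3 - 12*y)*a) - 11 = (a*y + a*(-3 - 12*y)) - 11 = -11 + a*y + a*(-3 - 12*y))
√(171 + o(0, h(-5, 5))) = √(171 + (-11 - 3*1 - 11*1*0)) = √(171 + (-11 - 3 + 0)) = √(171 - 14) = √157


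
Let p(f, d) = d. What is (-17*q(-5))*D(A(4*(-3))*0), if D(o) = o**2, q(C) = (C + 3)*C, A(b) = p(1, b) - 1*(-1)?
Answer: 0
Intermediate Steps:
A(b) = 1 + b (A(b) = b - 1*(-1) = b + 1 = 1 + b)
q(C) = C*(3 + C) (q(C) = (3 + C)*C = C*(3 + C))
(-17*q(-5))*D(A(4*(-3))*0) = (-(-85)*(3 - 5))*((1 + 4*(-3))*0)**2 = (-(-85)*(-2))*((1 - 12)*0)**2 = (-17*10)*(-11*0)**2 = -170*0**2 = -170*0 = 0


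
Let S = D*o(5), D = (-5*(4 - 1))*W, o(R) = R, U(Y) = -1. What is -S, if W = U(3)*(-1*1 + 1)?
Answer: 0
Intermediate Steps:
W = 0 (W = -(-1*1 + 1) = -(-1 + 1) = -1*0 = 0)
D = 0 (D = -5*(4 - 1)*0 = -5*3*0 = -15*0 = 0)
S = 0 (S = 0*5 = 0)
-S = -1*0 = 0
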